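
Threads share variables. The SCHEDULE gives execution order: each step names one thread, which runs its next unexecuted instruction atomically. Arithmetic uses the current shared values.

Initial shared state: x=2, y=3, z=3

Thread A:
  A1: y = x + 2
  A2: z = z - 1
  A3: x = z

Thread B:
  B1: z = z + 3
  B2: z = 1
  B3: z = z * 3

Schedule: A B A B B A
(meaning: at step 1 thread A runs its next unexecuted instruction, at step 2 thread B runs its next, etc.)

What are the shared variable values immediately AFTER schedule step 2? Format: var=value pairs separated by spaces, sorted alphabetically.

Answer: x=2 y=4 z=6

Derivation:
Step 1: thread A executes A1 (y = x + 2). Shared: x=2 y=4 z=3. PCs: A@1 B@0
Step 2: thread B executes B1 (z = z + 3). Shared: x=2 y=4 z=6. PCs: A@1 B@1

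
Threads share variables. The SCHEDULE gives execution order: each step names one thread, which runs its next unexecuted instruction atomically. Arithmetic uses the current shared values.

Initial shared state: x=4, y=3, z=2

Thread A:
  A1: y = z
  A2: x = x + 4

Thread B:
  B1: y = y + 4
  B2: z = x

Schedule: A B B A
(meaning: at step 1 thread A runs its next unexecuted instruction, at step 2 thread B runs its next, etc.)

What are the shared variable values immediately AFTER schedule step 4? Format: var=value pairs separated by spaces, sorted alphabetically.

Step 1: thread A executes A1 (y = z). Shared: x=4 y=2 z=2. PCs: A@1 B@0
Step 2: thread B executes B1 (y = y + 4). Shared: x=4 y=6 z=2. PCs: A@1 B@1
Step 3: thread B executes B2 (z = x). Shared: x=4 y=6 z=4. PCs: A@1 B@2
Step 4: thread A executes A2 (x = x + 4). Shared: x=8 y=6 z=4. PCs: A@2 B@2

Answer: x=8 y=6 z=4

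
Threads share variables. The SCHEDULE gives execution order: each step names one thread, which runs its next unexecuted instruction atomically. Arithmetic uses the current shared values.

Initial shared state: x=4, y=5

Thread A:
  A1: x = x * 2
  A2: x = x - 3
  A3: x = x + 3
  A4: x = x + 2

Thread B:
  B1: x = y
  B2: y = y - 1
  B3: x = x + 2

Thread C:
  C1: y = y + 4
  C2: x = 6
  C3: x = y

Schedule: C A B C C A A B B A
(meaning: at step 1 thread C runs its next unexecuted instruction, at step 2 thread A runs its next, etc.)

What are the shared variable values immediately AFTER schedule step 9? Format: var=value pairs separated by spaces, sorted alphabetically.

Answer: x=11 y=8

Derivation:
Step 1: thread C executes C1 (y = y + 4). Shared: x=4 y=9. PCs: A@0 B@0 C@1
Step 2: thread A executes A1 (x = x * 2). Shared: x=8 y=9. PCs: A@1 B@0 C@1
Step 3: thread B executes B1 (x = y). Shared: x=9 y=9. PCs: A@1 B@1 C@1
Step 4: thread C executes C2 (x = 6). Shared: x=6 y=9. PCs: A@1 B@1 C@2
Step 5: thread C executes C3 (x = y). Shared: x=9 y=9. PCs: A@1 B@1 C@3
Step 6: thread A executes A2 (x = x - 3). Shared: x=6 y=9. PCs: A@2 B@1 C@3
Step 7: thread A executes A3 (x = x + 3). Shared: x=9 y=9. PCs: A@3 B@1 C@3
Step 8: thread B executes B2 (y = y - 1). Shared: x=9 y=8. PCs: A@3 B@2 C@3
Step 9: thread B executes B3 (x = x + 2). Shared: x=11 y=8. PCs: A@3 B@3 C@3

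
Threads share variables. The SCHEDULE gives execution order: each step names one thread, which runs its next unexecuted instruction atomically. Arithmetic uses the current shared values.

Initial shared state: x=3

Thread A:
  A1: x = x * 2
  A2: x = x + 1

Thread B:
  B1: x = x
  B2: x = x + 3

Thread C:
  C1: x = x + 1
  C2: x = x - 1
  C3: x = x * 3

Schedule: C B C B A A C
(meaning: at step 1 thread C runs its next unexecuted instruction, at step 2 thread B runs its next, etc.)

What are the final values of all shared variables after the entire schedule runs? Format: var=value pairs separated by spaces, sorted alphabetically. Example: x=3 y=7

Answer: x=39

Derivation:
Step 1: thread C executes C1 (x = x + 1). Shared: x=4. PCs: A@0 B@0 C@1
Step 2: thread B executes B1 (x = x). Shared: x=4. PCs: A@0 B@1 C@1
Step 3: thread C executes C2 (x = x - 1). Shared: x=3. PCs: A@0 B@1 C@2
Step 4: thread B executes B2 (x = x + 3). Shared: x=6. PCs: A@0 B@2 C@2
Step 5: thread A executes A1 (x = x * 2). Shared: x=12. PCs: A@1 B@2 C@2
Step 6: thread A executes A2 (x = x + 1). Shared: x=13. PCs: A@2 B@2 C@2
Step 7: thread C executes C3 (x = x * 3). Shared: x=39. PCs: A@2 B@2 C@3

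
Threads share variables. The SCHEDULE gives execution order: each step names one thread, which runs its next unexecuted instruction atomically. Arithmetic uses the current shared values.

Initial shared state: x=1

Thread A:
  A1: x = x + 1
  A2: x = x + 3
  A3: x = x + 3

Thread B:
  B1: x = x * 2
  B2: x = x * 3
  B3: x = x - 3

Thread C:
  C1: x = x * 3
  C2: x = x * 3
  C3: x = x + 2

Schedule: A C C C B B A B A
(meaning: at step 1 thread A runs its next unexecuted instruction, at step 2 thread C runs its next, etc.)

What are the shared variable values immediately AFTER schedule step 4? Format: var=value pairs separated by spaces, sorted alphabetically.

Answer: x=20

Derivation:
Step 1: thread A executes A1 (x = x + 1). Shared: x=2. PCs: A@1 B@0 C@0
Step 2: thread C executes C1 (x = x * 3). Shared: x=6. PCs: A@1 B@0 C@1
Step 3: thread C executes C2 (x = x * 3). Shared: x=18. PCs: A@1 B@0 C@2
Step 4: thread C executes C3 (x = x + 2). Shared: x=20. PCs: A@1 B@0 C@3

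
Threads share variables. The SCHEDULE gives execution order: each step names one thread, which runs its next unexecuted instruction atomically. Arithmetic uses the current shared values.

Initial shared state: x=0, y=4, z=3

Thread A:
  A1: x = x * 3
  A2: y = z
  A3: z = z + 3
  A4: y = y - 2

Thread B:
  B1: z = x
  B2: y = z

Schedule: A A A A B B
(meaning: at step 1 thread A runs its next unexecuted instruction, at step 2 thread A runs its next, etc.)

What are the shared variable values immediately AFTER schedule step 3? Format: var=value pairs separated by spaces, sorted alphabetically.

Answer: x=0 y=3 z=6

Derivation:
Step 1: thread A executes A1 (x = x * 3). Shared: x=0 y=4 z=3. PCs: A@1 B@0
Step 2: thread A executes A2 (y = z). Shared: x=0 y=3 z=3. PCs: A@2 B@0
Step 3: thread A executes A3 (z = z + 3). Shared: x=0 y=3 z=6. PCs: A@3 B@0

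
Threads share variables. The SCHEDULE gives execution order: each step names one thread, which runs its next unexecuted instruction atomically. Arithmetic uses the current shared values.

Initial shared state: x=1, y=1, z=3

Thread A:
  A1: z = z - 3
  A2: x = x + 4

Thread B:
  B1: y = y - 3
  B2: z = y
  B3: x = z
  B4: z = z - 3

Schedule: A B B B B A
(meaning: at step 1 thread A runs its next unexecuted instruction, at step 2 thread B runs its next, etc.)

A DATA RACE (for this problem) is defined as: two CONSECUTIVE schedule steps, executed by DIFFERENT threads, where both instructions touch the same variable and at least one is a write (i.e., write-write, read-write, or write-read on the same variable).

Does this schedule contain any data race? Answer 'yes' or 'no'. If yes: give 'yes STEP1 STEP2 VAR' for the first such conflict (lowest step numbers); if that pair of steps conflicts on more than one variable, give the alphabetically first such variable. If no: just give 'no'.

Steps 1,2: A(r=z,w=z) vs B(r=y,w=y). No conflict.
Steps 2,3: same thread (B). No race.
Steps 3,4: same thread (B). No race.
Steps 4,5: same thread (B). No race.
Steps 5,6: B(r=z,w=z) vs A(r=x,w=x). No conflict.

Answer: no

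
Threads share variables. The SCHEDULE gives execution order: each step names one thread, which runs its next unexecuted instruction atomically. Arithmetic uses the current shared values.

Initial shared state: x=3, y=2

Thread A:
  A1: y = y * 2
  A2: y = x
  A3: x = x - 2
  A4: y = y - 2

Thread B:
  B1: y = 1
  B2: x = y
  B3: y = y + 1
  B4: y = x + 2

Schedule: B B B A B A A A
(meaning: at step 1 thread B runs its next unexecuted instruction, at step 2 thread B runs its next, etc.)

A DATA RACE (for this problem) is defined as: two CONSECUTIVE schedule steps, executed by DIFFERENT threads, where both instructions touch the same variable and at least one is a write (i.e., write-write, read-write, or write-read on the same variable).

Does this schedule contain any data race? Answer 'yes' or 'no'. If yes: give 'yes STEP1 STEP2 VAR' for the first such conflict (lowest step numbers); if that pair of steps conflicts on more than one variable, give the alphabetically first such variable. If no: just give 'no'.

Steps 1,2: same thread (B). No race.
Steps 2,3: same thread (B). No race.
Steps 3,4: B(y = y + 1) vs A(y = y * 2). RACE on y (W-W).
Steps 4,5: A(y = y * 2) vs B(y = x + 2). RACE on y (W-W).
Steps 5,6: B(y = x + 2) vs A(y = x). RACE on y (W-W).
Steps 6,7: same thread (A). No race.
Steps 7,8: same thread (A). No race.
First conflict at steps 3,4.

Answer: yes 3 4 y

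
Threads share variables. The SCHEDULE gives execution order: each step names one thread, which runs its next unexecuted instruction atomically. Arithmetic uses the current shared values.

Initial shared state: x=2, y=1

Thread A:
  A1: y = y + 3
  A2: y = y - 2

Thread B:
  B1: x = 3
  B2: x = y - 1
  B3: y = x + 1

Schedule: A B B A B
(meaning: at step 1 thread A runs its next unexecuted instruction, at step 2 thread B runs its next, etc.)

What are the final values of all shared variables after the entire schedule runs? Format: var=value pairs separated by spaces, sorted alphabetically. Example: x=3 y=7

Step 1: thread A executes A1 (y = y + 3). Shared: x=2 y=4. PCs: A@1 B@0
Step 2: thread B executes B1 (x = 3). Shared: x=3 y=4. PCs: A@1 B@1
Step 3: thread B executes B2 (x = y - 1). Shared: x=3 y=4. PCs: A@1 B@2
Step 4: thread A executes A2 (y = y - 2). Shared: x=3 y=2. PCs: A@2 B@2
Step 5: thread B executes B3 (y = x + 1). Shared: x=3 y=4. PCs: A@2 B@3

Answer: x=3 y=4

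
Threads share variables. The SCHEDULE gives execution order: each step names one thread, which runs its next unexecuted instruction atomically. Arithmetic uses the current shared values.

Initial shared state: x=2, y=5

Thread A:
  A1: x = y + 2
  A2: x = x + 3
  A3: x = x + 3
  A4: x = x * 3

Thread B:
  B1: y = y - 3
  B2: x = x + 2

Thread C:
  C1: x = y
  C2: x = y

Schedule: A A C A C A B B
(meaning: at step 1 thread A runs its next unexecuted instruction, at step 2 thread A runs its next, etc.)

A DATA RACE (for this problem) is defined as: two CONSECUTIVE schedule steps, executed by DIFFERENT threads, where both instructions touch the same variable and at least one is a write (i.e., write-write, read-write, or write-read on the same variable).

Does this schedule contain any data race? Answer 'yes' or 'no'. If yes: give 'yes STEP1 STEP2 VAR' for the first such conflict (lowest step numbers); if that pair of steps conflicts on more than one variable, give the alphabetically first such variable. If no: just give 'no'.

Steps 1,2: same thread (A). No race.
Steps 2,3: A(x = x + 3) vs C(x = y). RACE on x (W-W).
Steps 3,4: C(x = y) vs A(x = x + 3). RACE on x (W-W).
Steps 4,5: A(x = x + 3) vs C(x = y). RACE on x (W-W).
Steps 5,6: C(x = y) vs A(x = x * 3). RACE on x (W-W).
Steps 6,7: A(r=x,w=x) vs B(r=y,w=y). No conflict.
Steps 7,8: same thread (B). No race.
First conflict at steps 2,3.

Answer: yes 2 3 x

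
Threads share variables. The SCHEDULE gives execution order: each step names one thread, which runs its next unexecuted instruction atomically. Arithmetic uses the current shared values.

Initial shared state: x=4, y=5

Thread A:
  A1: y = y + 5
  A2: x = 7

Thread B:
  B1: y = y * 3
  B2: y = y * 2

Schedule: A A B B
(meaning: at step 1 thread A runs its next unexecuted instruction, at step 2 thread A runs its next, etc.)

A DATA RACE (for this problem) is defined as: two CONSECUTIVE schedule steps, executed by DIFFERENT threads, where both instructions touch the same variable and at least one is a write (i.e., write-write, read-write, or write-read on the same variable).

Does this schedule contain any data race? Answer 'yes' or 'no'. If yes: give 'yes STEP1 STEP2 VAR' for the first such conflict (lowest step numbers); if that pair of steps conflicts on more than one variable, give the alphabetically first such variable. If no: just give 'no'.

Steps 1,2: same thread (A). No race.
Steps 2,3: A(r=-,w=x) vs B(r=y,w=y). No conflict.
Steps 3,4: same thread (B). No race.

Answer: no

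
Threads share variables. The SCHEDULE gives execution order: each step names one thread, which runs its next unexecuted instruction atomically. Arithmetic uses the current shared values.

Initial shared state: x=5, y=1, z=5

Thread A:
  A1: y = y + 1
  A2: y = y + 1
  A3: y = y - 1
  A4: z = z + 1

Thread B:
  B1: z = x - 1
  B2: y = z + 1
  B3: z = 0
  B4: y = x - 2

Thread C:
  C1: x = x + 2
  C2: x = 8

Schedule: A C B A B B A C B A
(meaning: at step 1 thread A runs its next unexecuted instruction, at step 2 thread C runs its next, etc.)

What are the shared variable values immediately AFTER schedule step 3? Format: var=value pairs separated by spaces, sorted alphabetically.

Step 1: thread A executes A1 (y = y + 1). Shared: x=5 y=2 z=5. PCs: A@1 B@0 C@0
Step 2: thread C executes C1 (x = x + 2). Shared: x=7 y=2 z=5. PCs: A@1 B@0 C@1
Step 3: thread B executes B1 (z = x - 1). Shared: x=7 y=2 z=6. PCs: A@1 B@1 C@1

Answer: x=7 y=2 z=6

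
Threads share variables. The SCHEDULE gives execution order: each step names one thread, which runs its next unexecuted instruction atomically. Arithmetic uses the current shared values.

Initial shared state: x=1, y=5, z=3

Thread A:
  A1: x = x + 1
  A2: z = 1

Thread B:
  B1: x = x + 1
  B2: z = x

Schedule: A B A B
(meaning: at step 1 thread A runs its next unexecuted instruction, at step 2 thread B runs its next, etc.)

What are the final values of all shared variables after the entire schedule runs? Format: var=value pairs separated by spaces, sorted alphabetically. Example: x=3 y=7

Step 1: thread A executes A1 (x = x + 1). Shared: x=2 y=5 z=3. PCs: A@1 B@0
Step 2: thread B executes B1 (x = x + 1). Shared: x=3 y=5 z=3. PCs: A@1 B@1
Step 3: thread A executes A2 (z = 1). Shared: x=3 y=5 z=1. PCs: A@2 B@1
Step 4: thread B executes B2 (z = x). Shared: x=3 y=5 z=3. PCs: A@2 B@2

Answer: x=3 y=5 z=3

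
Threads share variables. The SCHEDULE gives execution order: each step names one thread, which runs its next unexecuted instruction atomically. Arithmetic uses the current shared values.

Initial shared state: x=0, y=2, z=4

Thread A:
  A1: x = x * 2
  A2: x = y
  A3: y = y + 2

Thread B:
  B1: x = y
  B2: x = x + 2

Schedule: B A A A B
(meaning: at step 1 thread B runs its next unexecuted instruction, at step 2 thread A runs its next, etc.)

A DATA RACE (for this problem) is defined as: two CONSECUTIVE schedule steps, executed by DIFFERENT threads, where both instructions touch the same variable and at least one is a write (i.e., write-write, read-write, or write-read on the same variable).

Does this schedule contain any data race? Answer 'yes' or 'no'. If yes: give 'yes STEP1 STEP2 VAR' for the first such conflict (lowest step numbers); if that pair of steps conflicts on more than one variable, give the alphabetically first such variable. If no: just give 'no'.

Answer: yes 1 2 x

Derivation:
Steps 1,2: B(x = y) vs A(x = x * 2). RACE on x (W-W).
Steps 2,3: same thread (A). No race.
Steps 3,4: same thread (A). No race.
Steps 4,5: A(r=y,w=y) vs B(r=x,w=x). No conflict.
First conflict at steps 1,2.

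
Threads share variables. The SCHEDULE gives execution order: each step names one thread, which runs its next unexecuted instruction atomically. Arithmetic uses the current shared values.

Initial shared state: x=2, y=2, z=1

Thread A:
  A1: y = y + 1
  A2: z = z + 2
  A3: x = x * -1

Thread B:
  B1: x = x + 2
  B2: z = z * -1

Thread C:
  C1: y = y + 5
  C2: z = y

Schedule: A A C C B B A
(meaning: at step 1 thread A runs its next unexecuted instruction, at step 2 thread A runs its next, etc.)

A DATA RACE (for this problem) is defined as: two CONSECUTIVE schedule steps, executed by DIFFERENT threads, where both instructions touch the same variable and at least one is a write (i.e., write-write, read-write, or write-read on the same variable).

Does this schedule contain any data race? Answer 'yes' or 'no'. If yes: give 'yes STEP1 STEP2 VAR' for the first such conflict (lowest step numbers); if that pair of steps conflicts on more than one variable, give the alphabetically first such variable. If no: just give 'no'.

Answer: no

Derivation:
Steps 1,2: same thread (A). No race.
Steps 2,3: A(r=z,w=z) vs C(r=y,w=y). No conflict.
Steps 3,4: same thread (C). No race.
Steps 4,5: C(r=y,w=z) vs B(r=x,w=x). No conflict.
Steps 5,6: same thread (B). No race.
Steps 6,7: B(r=z,w=z) vs A(r=x,w=x). No conflict.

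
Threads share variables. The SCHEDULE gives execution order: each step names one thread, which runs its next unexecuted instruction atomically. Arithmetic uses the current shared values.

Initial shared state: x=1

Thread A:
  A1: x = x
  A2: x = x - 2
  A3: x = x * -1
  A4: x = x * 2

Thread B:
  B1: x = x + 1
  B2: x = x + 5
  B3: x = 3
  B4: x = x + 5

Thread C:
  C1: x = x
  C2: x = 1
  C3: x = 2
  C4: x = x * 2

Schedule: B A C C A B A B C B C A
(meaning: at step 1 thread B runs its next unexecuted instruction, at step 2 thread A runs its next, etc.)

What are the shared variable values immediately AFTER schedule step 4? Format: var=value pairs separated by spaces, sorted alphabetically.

Step 1: thread B executes B1 (x = x + 1). Shared: x=2. PCs: A@0 B@1 C@0
Step 2: thread A executes A1 (x = x). Shared: x=2. PCs: A@1 B@1 C@0
Step 3: thread C executes C1 (x = x). Shared: x=2. PCs: A@1 B@1 C@1
Step 4: thread C executes C2 (x = 1). Shared: x=1. PCs: A@1 B@1 C@2

Answer: x=1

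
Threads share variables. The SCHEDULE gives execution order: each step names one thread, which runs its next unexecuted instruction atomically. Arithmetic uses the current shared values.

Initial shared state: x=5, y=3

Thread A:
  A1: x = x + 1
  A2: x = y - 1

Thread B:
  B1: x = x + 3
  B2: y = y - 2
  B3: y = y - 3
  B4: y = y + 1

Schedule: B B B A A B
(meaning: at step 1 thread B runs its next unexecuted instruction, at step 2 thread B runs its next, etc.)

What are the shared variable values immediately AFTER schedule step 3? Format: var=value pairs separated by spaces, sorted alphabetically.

Step 1: thread B executes B1 (x = x + 3). Shared: x=8 y=3. PCs: A@0 B@1
Step 2: thread B executes B2 (y = y - 2). Shared: x=8 y=1. PCs: A@0 B@2
Step 3: thread B executes B3 (y = y - 3). Shared: x=8 y=-2. PCs: A@0 B@3

Answer: x=8 y=-2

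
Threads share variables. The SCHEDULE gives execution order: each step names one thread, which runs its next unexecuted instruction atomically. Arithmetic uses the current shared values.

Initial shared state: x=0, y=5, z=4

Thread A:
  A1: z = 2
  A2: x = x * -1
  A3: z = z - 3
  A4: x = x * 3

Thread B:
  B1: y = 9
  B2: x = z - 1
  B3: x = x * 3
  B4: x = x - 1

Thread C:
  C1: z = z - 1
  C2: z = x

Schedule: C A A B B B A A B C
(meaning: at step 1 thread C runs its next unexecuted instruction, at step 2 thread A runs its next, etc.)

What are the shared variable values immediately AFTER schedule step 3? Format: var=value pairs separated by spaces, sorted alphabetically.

Step 1: thread C executes C1 (z = z - 1). Shared: x=0 y=5 z=3. PCs: A@0 B@0 C@1
Step 2: thread A executes A1 (z = 2). Shared: x=0 y=5 z=2. PCs: A@1 B@0 C@1
Step 3: thread A executes A2 (x = x * -1). Shared: x=0 y=5 z=2. PCs: A@2 B@0 C@1

Answer: x=0 y=5 z=2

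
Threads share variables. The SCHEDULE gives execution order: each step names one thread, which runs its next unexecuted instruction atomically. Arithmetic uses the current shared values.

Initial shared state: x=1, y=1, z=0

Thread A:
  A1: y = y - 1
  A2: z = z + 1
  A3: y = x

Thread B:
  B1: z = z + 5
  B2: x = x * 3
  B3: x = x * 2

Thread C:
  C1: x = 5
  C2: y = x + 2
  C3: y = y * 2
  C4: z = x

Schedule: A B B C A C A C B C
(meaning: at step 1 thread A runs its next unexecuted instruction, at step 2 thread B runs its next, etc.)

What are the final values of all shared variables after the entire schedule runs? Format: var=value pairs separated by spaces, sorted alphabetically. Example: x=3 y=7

Step 1: thread A executes A1 (y = y - 1). Shared: x=1 y=0 z=0. PCs: A@1 B@0 C@0
Step 2: thread B executes B1 (z = z + 5). Shared: x=1 y=0 z=5. PCs: A@1 B@1 C@0
Step 3: thread B executes B2 (x = x * 3). Shared: x=3 y=0 z=5. PCs: A@1 B@2 C@0
Step 4: thread C executes C1 (x = 5). Shared: x=5 y=0 z=5. PCs: A@1 B@2 C@1
Step 5: thread A executes A2 (z = z + 1). Shared: x=5 y=0 z=6. PCs: A@2 B@2 C@1
Step 6: thread C executes C2 (y = x + 2). Shared: x=5 y=7 z=6. PCs: A@2 B@2 C@2
Step 7: thread A executes A3 (y = x). Shared: x=5 y=5 z=6. PCs: A@3 B@2 C@2
Step 8: thread C executes C3 (y = y * 2). Shared: x=5 y=10 z=6. PCs: A@3 B@2 C@3
Step 9: thread B executes B3 (x = x * 2). Shared: x=10 y=10 z=6. PCs: A@3 B@3 C@3
Step 10: thread C executes C4 (z = x). Shared: x=10 y=10 z=10. PCs: A@3 B@3 C@4

Answer: x=10 y=10 z=10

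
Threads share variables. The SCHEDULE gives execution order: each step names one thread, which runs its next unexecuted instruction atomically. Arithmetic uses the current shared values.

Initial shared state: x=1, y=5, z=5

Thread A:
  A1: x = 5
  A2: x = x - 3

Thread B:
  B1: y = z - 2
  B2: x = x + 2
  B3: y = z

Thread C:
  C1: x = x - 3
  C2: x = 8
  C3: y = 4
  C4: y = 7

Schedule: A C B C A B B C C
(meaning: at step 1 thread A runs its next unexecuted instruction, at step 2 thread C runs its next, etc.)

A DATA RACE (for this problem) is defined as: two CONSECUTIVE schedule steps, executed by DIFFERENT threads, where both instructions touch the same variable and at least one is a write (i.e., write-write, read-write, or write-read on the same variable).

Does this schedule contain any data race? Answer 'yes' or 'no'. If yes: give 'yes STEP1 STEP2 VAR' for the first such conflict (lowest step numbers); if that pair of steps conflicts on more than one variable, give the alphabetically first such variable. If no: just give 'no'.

Steps 1,2: A(x = 5) vs C(x = x - 3). RACE on x (W-W).
Steps 2,3: C(r=x,w=x) vs B(r=z,w=y). No conflict.
Steps 3,4: B(r=z,w=y) vs C(r=-,w=x). No conflict.
Steps 4,5: C(x = 8) vs A(x = x - 3). RACE on x (W-W).
Steps 5,6: A(x = x - 3) vs B(x = x + 2). RACE on x (W-W).
Steps 6,7: same thread (B). No race.
Steps 7,8: B(y = z) vs C(y = 4). RACE on y (W-W).
Steps 8,9: same thread (C). No race.
First conflict at steps 1,2.

Answer: yes 1 2 x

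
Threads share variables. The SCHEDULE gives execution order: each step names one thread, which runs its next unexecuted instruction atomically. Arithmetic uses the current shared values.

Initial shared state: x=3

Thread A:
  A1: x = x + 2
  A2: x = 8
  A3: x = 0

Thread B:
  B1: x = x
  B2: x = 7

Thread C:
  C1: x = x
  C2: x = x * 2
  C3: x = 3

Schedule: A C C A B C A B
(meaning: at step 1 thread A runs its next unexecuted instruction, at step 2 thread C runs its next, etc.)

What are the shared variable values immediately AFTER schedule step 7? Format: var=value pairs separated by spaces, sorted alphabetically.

Answer: x=0

Derivation:
Step 1: thread A executes A1 (x = x + 2). Shared: x=5. PCs: A@1 B@0 C@0
Step 2: thread C executes C1 (x = x). Shared: x=5. PCs: A@1 B@0 C@1
Step 3: thread C executes C2 (x = x * 2). Shared: x=10. PCs: A@1 B@0 C@2
Step 4: thread A executes A2 (x = 8). Shared: x=8. PCs: A@2 B@0 C@2
Step 5: thread B executes B1 (x = x). Shared: x=8. PCs: A@2 B@1 C@2
Step 6: thread C executes C3 (x = 3). Shared: x=3. PCs: A@2 B@1 C@3
Step 7: thread A executes A3 (x = 0). Shared: x=0. PCs: A@3 B@1 C@3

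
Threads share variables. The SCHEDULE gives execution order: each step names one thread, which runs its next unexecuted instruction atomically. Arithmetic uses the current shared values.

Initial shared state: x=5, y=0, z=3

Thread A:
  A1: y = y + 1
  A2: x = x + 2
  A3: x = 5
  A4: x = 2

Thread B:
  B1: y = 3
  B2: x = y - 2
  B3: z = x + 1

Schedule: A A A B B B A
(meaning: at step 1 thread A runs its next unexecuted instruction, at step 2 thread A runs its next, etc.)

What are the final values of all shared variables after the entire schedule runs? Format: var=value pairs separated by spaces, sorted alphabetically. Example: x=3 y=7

Step 1: thread A executes A1 (y = y + 1). Shared: x=5 y=1 z=3. PCs: A@1 B@0
Step 2: thread A executes A2 (x = x + 2). Shared: x=7 y=1 z=3. PCs: A@2 B@0
Step 3: thread A executes A3 (x = 5). Shared: x=5 y=1 z=3. PCs: A@3 B@0
Step 4: thread B executes B1 (y = 3). Shared: x=5 y=3 z=3. PCs: A@3 B@1
Step 5: thread B executes B2 (x = y - 2). Shared: x=1 y=3 z=3. PCs: A@3 B@2
Step 6: thread B executes B3 (z = x + 1). Shared: x=1 y=3 z=2. PCs: A@3 B@3
Step 7: thread A executes A4 (x = 2). Shared: x=2 y=3 z=2. PCs: A@4 B@3

Answer: x=2 y=3 z=2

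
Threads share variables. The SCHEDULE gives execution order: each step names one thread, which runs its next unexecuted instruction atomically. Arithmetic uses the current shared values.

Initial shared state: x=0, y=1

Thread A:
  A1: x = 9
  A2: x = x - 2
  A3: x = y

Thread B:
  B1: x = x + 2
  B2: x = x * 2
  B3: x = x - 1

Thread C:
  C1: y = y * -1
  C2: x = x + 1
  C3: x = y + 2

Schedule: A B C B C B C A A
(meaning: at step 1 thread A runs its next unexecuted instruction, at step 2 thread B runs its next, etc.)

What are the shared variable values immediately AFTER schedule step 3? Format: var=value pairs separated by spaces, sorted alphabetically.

Step 1: thread A executes A1 (x = 9). Shared: x=9 y=1. PCs: A@1 B@0 C@0
Step 2: thread B executes B1 (x = x + 2). Shared: x=11 y=1. PCs: A@1 B@1 C@0
Step 3: thread C executes C1 (y = y * -1). Shared: x=11 y=-1. PCs: A@1 B@1 C@1

Answer: x=11 y=-1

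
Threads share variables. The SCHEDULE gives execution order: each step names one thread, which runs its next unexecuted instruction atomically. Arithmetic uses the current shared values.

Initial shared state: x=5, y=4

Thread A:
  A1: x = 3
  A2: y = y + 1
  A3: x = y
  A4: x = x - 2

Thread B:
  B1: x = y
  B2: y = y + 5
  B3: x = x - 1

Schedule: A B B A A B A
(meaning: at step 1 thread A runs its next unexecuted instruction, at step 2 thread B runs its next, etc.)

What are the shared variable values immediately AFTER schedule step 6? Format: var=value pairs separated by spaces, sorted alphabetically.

Answer: x=9 y=10

Derivation:
Step 1: thread A executes A1 (x = 3). Shared: x=3 y=4. PCs: A@1 B@0
Step 2: thread B executes B1 (x = y). Shared: x=4 y=4. PCs: A@1 B@1
Step 3: thread B executes B2 (y = y + 5). Shared: x=4 y=9. PCs: A@1 B@2
Step 4: thread A executes A2 (y = y + 1). Shared: x=4 y=10. PCs: A@2 B@2
Step 5: thread A executes A3 (x = y). Shared: x=10 y=10. PCs: A@3 B@2
Step 6: thread B executes B3 (x = x - 1). Shared: x=9 y=10. PCs: A@3 B@3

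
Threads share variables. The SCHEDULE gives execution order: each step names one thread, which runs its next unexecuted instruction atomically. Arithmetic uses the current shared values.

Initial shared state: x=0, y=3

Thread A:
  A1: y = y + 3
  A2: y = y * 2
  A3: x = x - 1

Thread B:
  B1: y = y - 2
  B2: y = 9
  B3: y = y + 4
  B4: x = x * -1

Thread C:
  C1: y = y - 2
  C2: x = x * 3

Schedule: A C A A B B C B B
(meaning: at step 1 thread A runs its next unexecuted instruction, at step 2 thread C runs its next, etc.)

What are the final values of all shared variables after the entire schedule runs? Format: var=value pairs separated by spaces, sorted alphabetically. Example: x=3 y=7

Step 1: thread A executes A1 (y = y + 3). Shared: x=0 y=6. PCs: A@1 B@0 C@0
Step 2: thread C executes C1 (y = y - 2). Shared: x=0 y=4. PCs: A@1 B@0 C@1
Step 3: thread A executes A2 (y = y * 2). Shared: x=0 y=8. PCs: A@2 B@0 C@1
Step 4: thread A executes A3 (x = x - 1). Shared: x=-1 y=8. PCs: A@3 B@0 C@1
Step 5: thread B executes B1 (y = y - 2). Shared: x=-1 y=6. PCs: A@3 B@1 C@1
Step 6: thread B executes B2 (y = 9). Shared: x=-1 y=9. PCs: A@3 B@2 C@1
Step 7: thread C executes C2 (x = x * 3). Shared: x=-3 y=9. PCs: A@3 B@2 C@2
Step 8: thread B executes B3 (y = y + 4). Shared: x=-3 y=13. PCs: A@3 B@3 C@2
Step 9: thread B executes B4 (x = x * -1). Shared: x=3 y=13. PCs: A@3 B@4 C@2

Answer: x=3 y=13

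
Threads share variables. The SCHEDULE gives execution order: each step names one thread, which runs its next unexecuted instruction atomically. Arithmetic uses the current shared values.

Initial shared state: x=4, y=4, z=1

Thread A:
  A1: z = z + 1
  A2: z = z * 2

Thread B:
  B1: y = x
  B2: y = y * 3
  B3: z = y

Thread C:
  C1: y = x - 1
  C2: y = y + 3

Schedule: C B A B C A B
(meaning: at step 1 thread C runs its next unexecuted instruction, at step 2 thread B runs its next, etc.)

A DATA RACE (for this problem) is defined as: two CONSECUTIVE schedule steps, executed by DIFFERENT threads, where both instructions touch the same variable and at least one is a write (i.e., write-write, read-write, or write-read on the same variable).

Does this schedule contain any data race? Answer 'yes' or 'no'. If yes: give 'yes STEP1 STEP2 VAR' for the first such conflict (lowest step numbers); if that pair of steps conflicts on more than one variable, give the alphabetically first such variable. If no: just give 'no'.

Answer: yes 1 2 y

Derivation:
Steps 1,2: C(y = x - 1) vs B(y = x). RACE on y (W-W).
Steps 2,3: B(r=x,w=y) vs A(r=z,w=z). No conflict.
Steps 3,4: A(r=z,w=z) vs B(r=y,w=y). No conflict.
Steps 4,5: B(y = y * 3) vs C(y = y + 3). RACE on y (W-W).
Steps 5,6: C(r=y,w=y) vs A(r=z,w=z). No conflict.
Steps 6,7: A(z = z * 2) vs B(z = y). RACE on z (W-W).
First conflict at steps 1,2.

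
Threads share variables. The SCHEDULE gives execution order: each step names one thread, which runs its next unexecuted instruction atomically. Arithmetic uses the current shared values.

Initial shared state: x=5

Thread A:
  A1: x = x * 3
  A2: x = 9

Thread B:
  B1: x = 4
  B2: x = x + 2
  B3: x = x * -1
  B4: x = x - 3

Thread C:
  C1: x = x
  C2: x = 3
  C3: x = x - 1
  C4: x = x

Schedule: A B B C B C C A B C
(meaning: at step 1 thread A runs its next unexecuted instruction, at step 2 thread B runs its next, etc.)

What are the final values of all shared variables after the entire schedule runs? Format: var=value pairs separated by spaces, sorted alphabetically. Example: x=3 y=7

Answer: x=6

Derivation:
Step 1: thread A executes A1 (x = x * 3). Shared: x=15. PCs: A@1 B@0 C@0
Step 2: thread B executes B1 (x = 4). Shared: x=4. PCs: A@1 B@1 C@0
Step 3: thread B executes B2 (x = x + 2). Shared: x=6. PCs: A@1 B@2 C@0
Step 4: thread C executes C1 (x = x). Shared: x=6. PCs: A@1 B@2 C@1
Step 5: thread B executes B3 (x = x * -1). Shared: x=-6. PCs: A@1 B@3 C@1
Step 6: thread C executes C2 (x = 3). Shared: x=3. PCs: A@1 B@3 C@2
Step 7: thread C executes C3 (x = x - 1). Shared: x=2. PCs: A@1 B@3 C@3
Step 8: thread A executes A2 (x = 9). Shared: x=9. PCs: A@2 B@3 C@3
Step 9: thread B executes B4 (x = x - 3). Shared: x=6. PCs: A@2 B@4 C@3
Step 10: thread C executes C4 (x = x). Shared: x=6. PCs: A@2 B@4 C@4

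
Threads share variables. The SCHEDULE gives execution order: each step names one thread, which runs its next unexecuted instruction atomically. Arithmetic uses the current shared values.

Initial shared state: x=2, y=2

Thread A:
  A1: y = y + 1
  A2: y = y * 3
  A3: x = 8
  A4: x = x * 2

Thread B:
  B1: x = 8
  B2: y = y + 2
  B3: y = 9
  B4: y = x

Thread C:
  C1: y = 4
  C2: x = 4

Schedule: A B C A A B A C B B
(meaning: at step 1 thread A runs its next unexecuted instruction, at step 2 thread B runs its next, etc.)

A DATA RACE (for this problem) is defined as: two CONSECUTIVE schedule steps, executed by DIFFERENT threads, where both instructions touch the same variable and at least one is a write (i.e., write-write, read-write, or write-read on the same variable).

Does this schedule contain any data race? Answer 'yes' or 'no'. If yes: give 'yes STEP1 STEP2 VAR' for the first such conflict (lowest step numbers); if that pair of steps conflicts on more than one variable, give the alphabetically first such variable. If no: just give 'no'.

Steps 1,2: A(r=y,w=y) vs B(r=-,w=x). No conflict.
Steps 2,3: B(r=-,w=x) vs C(r=-,w=y). No conflict.
Steps 3,4: C(y = 4) vs A(y = y * 3). RACE on y (W-W).
Steps 4,5: same thread (A). No race.
Steps 5,6: A(r=-,w=x) vs B(r=y,w=y). No conflict.
Steps 6,7: B(r=y,w=y) vs A(r=x,w=x). No conflict.
Steps 7,8: A(x = x * 2) vs C(x = 4). RACE on x (W-W).
Steps 8,9: C(r=-,w=x) vs B(r=-,w=y). No conflict.
Steps 9,10: same thread (B). No race.
First conflict at steps 3,4.

Answer: yes 3 4 y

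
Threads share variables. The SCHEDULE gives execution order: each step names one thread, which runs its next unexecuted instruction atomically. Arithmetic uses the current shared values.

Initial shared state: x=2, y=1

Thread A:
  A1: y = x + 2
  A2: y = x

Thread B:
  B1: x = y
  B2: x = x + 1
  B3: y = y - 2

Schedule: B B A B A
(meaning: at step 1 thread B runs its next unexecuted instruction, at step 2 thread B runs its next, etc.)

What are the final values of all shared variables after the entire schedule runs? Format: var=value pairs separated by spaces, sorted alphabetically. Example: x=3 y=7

Answer: x=2 y=2

Derivation:
Step 1: thread B executes B1 (x = y). Shared: x=1 y=1. PCs: A@0 B@1
Step 2: thread B executes B2 (x = x + 1). Shared: x=2 y=1. PCs: A@0 B@2
Step 3: thread A executes A1 (y = x + 2). Shared: x=2 y=4. PCs: A@1 B@2
Step 4: thread B executes B3 (y = y - 2). Shared: x=2 y=2. PCs: A@1 B@3
Step 5: thread A executes A2 (y = x). Shared: x=2 y=2. PCs: A@2 B@3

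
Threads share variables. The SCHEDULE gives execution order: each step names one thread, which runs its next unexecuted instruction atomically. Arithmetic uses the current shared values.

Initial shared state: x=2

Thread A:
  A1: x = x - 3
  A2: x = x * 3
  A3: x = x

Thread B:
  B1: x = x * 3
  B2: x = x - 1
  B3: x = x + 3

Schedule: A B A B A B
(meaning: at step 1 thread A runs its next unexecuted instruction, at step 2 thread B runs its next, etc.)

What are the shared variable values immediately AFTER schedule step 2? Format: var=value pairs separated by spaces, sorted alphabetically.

Step 1: thread A executes A1 (x = x - 3). Shared: x=-1. PCs: A@1 B@0
Step 2: thread B executes B1 (x = x * 3). Shared: x=-3. PCs: A@1 B@1

Answer: x=-3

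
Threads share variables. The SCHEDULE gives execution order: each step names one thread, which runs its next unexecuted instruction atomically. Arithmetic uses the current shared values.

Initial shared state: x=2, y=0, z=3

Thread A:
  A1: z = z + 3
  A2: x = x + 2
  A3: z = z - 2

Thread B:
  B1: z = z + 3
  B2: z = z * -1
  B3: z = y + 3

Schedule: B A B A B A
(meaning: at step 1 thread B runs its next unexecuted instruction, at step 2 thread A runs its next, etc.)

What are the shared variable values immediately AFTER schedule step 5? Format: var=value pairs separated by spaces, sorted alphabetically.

Answer: x=4 y=0 z=3

Derivation:
Step 1: thread B executes B1 (z = z + 3). Shared: x=2 y=0 z=6. PCs: A@0 B@1
Step 2: thread A executes A1 (z = z + 3). Shared: x=2 y=0 z=9. PCs: A@1 B@1
Step 3: thread B executes B2 (z = z * -1). Shared: x=2 y=0 z=-9. PCs: A@1 B@2
Step 4: thread A executes A2 (x = x + 2). Shared: x=4 y=0 z=-9. PCs: A@2 B@2
Step 5: thread B executes B3 (z = y + 3). Shared: x=4 y=0 z=3. PCs: A@2 B@3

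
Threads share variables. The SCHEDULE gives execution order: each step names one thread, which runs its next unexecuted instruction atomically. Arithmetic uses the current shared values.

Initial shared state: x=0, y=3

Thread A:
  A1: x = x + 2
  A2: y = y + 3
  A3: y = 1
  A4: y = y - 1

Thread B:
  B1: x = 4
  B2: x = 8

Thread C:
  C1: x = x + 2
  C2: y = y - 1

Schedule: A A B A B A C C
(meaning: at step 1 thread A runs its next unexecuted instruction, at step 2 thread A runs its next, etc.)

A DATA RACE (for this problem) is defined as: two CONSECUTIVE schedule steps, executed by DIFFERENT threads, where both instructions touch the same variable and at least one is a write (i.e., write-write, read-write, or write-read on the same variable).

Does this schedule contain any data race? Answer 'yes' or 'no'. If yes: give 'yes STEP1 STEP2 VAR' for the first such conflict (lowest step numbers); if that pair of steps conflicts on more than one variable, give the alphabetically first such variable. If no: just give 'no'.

Answer: no

Derivation:
Steps 1,2: same thread (A). No race.
Steps 2,3: A(r=y,w=y) vs B(r=-,w=x). No conflict.
Steps 3,4: B(r=-,w=x) vs A(r=-,w=y). No conflict.
Steps 4,5: A(r=-,w=y) vs B(r=-,w=x). No conflict.
Steps 5,6: B(r=-,w=x) vs A(r=y,w=y). No conflict.
Steps 6,7: A(r=y,w=y) vs C(r=x,w=x). No conflict.
Steps 7,8: same thread (C). No race.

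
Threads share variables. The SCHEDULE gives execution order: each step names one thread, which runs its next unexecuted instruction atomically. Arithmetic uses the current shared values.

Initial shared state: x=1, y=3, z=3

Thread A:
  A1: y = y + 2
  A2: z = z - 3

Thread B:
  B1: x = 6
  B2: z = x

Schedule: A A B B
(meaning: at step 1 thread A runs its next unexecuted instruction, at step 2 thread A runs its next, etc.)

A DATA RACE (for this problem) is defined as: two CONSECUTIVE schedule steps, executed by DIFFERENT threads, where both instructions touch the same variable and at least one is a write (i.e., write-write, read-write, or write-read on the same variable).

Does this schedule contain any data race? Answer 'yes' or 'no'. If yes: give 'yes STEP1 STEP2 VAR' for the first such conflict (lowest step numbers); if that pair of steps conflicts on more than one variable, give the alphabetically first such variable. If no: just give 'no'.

Answer: no

Derivation:
Steps 1,2: same thread (A). No race.
Steps 2,3: A(r=z,w=z) vs B(r=-,w=x). No conflict.
Steps 3,4: same thread (B). No race.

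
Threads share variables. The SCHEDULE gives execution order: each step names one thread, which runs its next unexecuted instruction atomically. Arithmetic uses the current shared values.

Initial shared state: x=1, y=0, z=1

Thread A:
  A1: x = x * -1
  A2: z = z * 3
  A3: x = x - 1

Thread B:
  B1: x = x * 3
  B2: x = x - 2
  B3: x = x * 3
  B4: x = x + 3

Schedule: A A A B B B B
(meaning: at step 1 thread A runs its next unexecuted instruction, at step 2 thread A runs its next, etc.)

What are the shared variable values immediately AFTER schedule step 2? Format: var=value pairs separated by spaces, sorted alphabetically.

Answer: x=-1 y=0 z=3

Derivation:
Step 1: thread A executes A1 (x = x * -1). Shared: x=-1 y=0 z=1. PCs: A@1 B@0
Step 2: thread A executes A2 (z = z * 3). Shared: x=-1 y=0 z=3. PCs: A@2 B@0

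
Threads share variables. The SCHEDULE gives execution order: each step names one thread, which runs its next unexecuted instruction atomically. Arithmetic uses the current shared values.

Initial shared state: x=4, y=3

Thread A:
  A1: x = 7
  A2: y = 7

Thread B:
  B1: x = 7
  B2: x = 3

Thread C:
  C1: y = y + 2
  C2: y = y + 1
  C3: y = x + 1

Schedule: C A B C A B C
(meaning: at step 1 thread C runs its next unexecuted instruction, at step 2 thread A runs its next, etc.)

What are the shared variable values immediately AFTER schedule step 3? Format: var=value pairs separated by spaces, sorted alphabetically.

Answer: x=7 y=5

Derivation:
Step 1: thread C executes C1 (y = y + 2). Shared: x=4 y=5. PCs: A@0 B@0 C@1
Step 2: thread A executes A1 (x = 7). Shared: x=7 y=5. PCs: A@1 B@0 C@1
Step 3: thread B executes B1 (x = 7). Shared: x=7 y=5. PCs: A@1 B@1 C@1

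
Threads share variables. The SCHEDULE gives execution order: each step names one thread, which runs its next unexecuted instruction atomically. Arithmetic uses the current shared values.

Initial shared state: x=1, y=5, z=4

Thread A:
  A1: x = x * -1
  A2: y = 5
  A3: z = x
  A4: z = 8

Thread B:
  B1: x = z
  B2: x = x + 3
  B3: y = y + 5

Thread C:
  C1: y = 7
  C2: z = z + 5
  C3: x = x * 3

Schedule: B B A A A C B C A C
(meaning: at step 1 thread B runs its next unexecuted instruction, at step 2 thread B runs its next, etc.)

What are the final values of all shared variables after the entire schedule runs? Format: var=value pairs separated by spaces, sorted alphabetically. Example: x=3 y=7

Answer: x=-21 y=12 z=8

Derivation:
Step 1: thread B executes B1 (x = z). Shared: x=4 y=5 z=4. PCs: A@0 B@1 C@0
Step 2: thread B executes B2 (x = x + 3). Shared: x=7 y=5 z=4. PCs: A@0 B@2 C@0
Step 3: thread A executes A1 (x = x * -1). Shared: x=-7 y=5 z=4. PCs: A@1 B@2 C@0
Step 4: thread A executes A2 (y = 5). Shared: x=-7 y=5 z=4. PCs: A@2 B@2 C@0
Step 5: thread A executes A3 (z = x). Shared: x=-7 y=5 z=-7. PCs: A@3 B@2 C@0
Step 6: thread C executes C1 (y = 7). Shared: x=-7 y=7 z=-7. PCs: A@3 B@2 C@1
Step 7: thread B executes B3 (y = y + 5). Shared: x=-7 y=12 z=-7. PCs: A@3 B@3 C@1
Step 8: thread C executes C2 (z = z + 5). Shared: x=-7 y=12 z=-2. PCs: A@3 B@3 C@2
Step 9: thread A executes A4 (z = 8). Shared: x=-7 y=12 z=8. PCs: A@4 B@3 C@2
Step 10: thread C executes C3 (x = x * 3). Shared: x=-21 y=12 z=8. PCs: A@4 B@3 C@3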